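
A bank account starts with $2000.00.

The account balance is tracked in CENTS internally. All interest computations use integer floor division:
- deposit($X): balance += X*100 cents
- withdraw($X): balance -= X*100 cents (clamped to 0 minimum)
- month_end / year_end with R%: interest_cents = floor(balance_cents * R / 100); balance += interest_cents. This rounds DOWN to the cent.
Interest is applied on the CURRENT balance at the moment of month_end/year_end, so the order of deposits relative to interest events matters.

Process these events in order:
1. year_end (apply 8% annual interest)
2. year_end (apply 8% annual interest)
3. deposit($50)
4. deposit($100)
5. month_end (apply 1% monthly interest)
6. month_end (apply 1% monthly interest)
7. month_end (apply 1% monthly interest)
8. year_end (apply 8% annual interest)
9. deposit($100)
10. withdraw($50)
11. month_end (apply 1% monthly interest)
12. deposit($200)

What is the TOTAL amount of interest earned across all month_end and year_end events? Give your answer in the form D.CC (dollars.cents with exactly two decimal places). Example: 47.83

Answer: 640.77

Derivation:
After 1 (year_end (apply 8% annual interest)): balance=$2160.00 total_interest=$160.00
After 2 (year_end (apply 8% annual interest)): balance=$2332.80 total_interest=$332.80
After 3 (deposit($50)): balance=$2382.80 total_interest=$332.80
After 4 (deposit($100)): balance=$2482.80 total_interest=$332.80
After 5 (month_end (apply 1% monthly interest)): balance=$2507.62 total_interest=$357.62
After 6 (month_end (apply 1% monthly interest)): balance=$2532.69 total_interest=$382.69
After 7 (month_end (apply 1% monthly interest)): balance=$2558.01 total_interest=$408.01
After 8 (year_end (apply 8% annual interest)): balance=$2762.65 total_interest=$612.65
After 9 (deposit($100)): balance=$2862.65 total_interest=$612.65
After 10 (withdraw($50)): balance=$2812.65 total_interest=$612.65
After 11 (month_end (apply 1% monthly interest)): balance=$2840.77 total_interest=$640.77
After 12 (deposit($200)): balance=$3040.77 total_interest=$640.77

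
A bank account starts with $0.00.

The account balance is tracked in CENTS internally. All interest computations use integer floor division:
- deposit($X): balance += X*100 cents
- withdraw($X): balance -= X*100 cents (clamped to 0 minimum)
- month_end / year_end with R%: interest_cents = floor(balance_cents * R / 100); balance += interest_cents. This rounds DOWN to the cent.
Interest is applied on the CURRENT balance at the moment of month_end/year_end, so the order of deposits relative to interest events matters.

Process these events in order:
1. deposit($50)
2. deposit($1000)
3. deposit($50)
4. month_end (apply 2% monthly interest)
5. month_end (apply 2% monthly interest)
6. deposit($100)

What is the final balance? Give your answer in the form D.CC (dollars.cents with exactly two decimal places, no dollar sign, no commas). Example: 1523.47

After 1 (deposit($50)): balance=$50.00 total_interest=$0.00
After 2 (deposit($1000)): balance=$1050.00 total_interest=$0.00
After 3 (deposit($50)): balance=$1100.00 total_interest=$0.00
After 4 (month_end (apply 2% monthly interest)): balance=$1122.00 total_interest=$22.00
After 5 (month_end (apply 2% monthly interest)): balance=$1144.44 total_interest=$44.44
After 6 (deposit($100)): balance=$1244.44 total_interest=$44.44

Answer: 1244.44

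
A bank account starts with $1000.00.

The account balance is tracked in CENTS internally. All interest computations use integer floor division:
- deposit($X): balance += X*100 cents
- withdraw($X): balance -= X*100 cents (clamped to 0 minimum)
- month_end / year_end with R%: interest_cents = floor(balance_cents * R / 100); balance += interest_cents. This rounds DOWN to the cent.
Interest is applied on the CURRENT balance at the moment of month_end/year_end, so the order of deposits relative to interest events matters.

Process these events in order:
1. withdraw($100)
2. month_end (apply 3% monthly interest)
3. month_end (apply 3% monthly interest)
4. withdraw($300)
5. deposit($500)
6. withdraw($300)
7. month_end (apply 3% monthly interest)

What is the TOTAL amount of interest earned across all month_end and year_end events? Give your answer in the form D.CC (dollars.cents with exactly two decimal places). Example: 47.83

After 1 (withdraw($100)): balance=$900.00 total_interest=$0.00
After 2 (month_end (apply 3% monthly interest)): balance=$927.00 total_interest=$27.00
After 3 (month_end (apply 3% monthly interest)): balance=$954.81 total_interest=$54.81
After 4 (withdraw($300)): balance=$654.81 total_interest=$54.81
After 5 (deposit($500)): balance=$1154.81 total_interest=$54.81
After 6 (withdraw($300)): balance=$854.81 total_interest=$54.81
After 7 (month_end (apply 3% monthly interest)): balance=$880.45 total_interest=$80.45

Answer: 80.45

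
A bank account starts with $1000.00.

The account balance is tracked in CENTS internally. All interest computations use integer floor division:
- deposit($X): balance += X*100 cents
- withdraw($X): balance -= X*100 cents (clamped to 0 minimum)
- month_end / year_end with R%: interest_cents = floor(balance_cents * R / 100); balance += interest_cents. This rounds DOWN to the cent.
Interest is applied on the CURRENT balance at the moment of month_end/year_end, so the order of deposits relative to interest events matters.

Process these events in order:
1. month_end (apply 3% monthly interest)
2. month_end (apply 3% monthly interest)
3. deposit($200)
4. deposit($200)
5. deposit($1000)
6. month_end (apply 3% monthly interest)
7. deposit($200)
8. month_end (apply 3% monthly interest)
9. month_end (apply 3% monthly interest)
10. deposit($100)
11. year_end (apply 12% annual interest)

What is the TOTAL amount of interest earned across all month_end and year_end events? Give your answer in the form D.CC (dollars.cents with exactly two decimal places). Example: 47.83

Answer: 661.41

Derivation:
After 1 (month_end (apply 3% monthly interest)): balance=$1030.00 total_interest=$30.00
After 2 (month_end (apply 3% monthly interest)): balance=$1060.90 total_interest=$60.90
After 3 (deposit($200)): balance=$1260.90 total_interest=$60.90
After 4 (deposit($200)): balance=$1460.90 total_interest=$60.90
After 5 (deposit($1000)): balance=$2460.90 total_interest=$60.90
After 6 (month_end (apply 3% monthly interest)): balance=$2534.72 total_interest=$134.72
After 7 (deposit($200)): balance=$2734.72 total_interest=$134.72
After 8 (month_end (apply 3% monthly interest)): balance=$2816.76 total_interest=$216.76
After 9 (month_end (apply 3% monthly interest)): balance=$2901.26 total_interest=$301.26
After 10 (deposit($100)): balance=$3001.26 total_interest=$301.26
After 11 (year_end (apply 12% annual interest)): balance=$3361.41 total_interest=$661.41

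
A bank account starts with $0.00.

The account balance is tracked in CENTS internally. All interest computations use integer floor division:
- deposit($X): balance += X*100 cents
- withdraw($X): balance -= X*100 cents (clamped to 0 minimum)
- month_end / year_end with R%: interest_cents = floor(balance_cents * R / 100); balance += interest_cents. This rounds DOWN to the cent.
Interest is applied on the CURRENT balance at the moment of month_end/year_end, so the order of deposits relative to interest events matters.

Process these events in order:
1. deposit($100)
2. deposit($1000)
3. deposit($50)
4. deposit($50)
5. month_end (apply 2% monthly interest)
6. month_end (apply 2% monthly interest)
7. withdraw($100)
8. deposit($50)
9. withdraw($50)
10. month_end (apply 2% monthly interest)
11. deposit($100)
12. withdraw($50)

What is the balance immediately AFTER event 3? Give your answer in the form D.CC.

After 1 (deposit($100)): balance=$100.00 total_interest=$0.00
After 2 (deposit($1000)): balance=$1100.00 total_interest=$0.00
After 3 (deposit($50)): balance=$1150.00 total_interest=$0.00

Answer: 1150.00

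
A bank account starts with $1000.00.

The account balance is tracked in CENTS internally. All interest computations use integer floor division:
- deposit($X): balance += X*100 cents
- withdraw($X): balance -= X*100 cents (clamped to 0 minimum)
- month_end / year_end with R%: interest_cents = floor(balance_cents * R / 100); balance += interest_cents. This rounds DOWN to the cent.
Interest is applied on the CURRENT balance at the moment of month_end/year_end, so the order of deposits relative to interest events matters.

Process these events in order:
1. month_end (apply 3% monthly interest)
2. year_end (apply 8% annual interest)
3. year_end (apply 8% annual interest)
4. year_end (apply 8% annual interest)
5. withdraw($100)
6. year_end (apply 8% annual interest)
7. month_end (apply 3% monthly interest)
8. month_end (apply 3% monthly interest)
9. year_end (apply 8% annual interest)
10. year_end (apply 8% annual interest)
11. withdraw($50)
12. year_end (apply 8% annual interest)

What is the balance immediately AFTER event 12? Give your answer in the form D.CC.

Answer: 1674.37

Derivation:
After 1 (month_end (apply 3% monthly interest)): balance=$1030.00 total_interest=$30.00
After 2 (year_end (apply 8% annual interest)): balance=$1112.40 total_interest=$112.40
After 3 (year_end (apply 8% annual interest)): balance=$1201.39 total_interest=$201.39
After 4 (year_end (apply 8% annual interest)): balance=$1297.50 total_interest=$297.50
After 5 (withdraw($100)): balance=$1197.50 total_interest=$297.50
After 6 (year_end (apply 8% annual interest)): balance=$1293.30 total_interest=$393.30
After 7 (month_end (apply 3% monthly interest)): balance=$1332.09 total_interest=$432.09
After 8 (month_end (apply 3% monthly interest)): balance=$1372.05 total_interest=$472.05
After 9 (year_end (apply 8% annual interest)): balance=$1481.81 total_interest=$581.81
After 10 (year_end (apply 8% annual interest)): balance=$1600.35 total_interest=$700.35
After 11 (withdraw($50)): balance=$1550.35 total_interest=$700.35
After 12 (year_end (apply 8% annual interest)): balance=$1674.37 total_interest=$824.37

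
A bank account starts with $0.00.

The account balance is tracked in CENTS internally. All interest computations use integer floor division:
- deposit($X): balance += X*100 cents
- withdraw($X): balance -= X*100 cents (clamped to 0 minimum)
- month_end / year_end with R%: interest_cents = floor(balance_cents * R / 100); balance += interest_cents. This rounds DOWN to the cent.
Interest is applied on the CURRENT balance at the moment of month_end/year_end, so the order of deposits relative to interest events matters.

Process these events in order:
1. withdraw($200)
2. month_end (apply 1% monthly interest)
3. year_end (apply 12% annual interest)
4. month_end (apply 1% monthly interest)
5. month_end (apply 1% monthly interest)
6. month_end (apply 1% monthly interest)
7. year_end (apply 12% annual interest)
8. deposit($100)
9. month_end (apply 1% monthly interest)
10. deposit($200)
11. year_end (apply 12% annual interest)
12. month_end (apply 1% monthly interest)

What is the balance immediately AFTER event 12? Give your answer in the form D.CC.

Answer: 340.49

Derivation:
After 1 (withdraw($200)): balance=$0.00 total_interest=$0.00
After 2 (month_end (apply 1% monthly interest)): balance=$0.00 total_interest=$0.00
After 3 (year_end (apply 12% annual interest)): balance=$0.00 total_interest=$0.00
After 4 (month_end (apply 1% monthly interest)): balance=$0.00 total_interest=$0.00
After 5 (month_end (apply 1% monthly interest)): balance=$0.00 total_interest=$0.00
After 6 (month_end (apply 1% monthly interest)): balance=$0.00 total_interest=$0.00
After 7 (year_end (apply 12% annual interest)): balance=$0.00 total_interest=$0.00
After 8 (deposit($100)): balance=$100.00 total_interest=$0.00
After 9 (month_end (apply 1% monthly interest)): balance=$101.00 total_interest=$1.00
After 10 (deposit($200)): balance=$301.00 total_interest=$1.00
After 11 (year_end (apply 12% annual interest)): balance=$337.12 total_interest=$37.12
After 12 (month_end (apply 1% monthly interest)): balance=$340.49 total_interest=$40.49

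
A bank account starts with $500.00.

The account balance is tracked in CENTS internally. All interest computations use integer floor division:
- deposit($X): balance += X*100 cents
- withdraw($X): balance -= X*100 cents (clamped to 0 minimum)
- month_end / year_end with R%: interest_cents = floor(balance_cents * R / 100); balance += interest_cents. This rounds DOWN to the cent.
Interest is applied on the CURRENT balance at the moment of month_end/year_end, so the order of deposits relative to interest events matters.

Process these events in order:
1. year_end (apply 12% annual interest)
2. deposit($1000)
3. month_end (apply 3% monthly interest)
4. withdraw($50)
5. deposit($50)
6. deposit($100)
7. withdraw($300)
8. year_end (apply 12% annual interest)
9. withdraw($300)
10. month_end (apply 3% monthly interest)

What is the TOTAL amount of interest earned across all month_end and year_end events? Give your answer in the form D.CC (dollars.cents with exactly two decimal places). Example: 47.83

Answer: 313.87

Derivation:
After 1 (year_end (apply 12% annual interest)): balance=$560.00 total_interest=$60.00
After 2 (deposit($1000)): balance=$1560.00 total_interest=$60.00
After 3 (month_end (apply 3% monthly interest)): balance=$1606.80 total_interest=$106.80
After 4 (withdraw($50)): balance=$1556.80 total_interest=$106.80
After 5 (deposit($50)): balance=$1606.80 total_interest=$106.80
After 6 (deposit($100)): balance=$1706.80 total_interest=$106.80
After 7 (withdraw($300)): balance=$1406.80 total_interest=$106.80
After 8 (year_end (apply 12% annual interest)): balance=$1575.61 total_interest=$275.61
After 9 (withdraw($300)): balance=$1275.61 total_interest=$275.61
After 10 (month_end (apply 3% monthly interest)): balance=$1313.87 total_interest=$313.87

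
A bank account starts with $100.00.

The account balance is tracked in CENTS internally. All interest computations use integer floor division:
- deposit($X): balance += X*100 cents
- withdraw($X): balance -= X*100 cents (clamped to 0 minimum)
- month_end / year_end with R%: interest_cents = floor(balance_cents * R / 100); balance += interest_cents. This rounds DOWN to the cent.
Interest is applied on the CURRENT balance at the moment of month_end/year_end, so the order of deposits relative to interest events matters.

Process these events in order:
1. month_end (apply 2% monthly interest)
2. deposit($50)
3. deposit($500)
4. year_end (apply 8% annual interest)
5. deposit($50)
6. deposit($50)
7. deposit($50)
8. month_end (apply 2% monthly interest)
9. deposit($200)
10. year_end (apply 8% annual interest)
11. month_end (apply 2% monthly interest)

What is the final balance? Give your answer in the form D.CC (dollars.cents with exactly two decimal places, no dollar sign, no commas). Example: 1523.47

Answer: 1180.06

Derivation:
After 1 (month_end (apply 2% monthly interest)): balance=$102.00 total_interest=$2.00
After 2 (deposit($50)): balance=$152.00 total_interest=$2.00
After 3 (deposit($500)): balance=$652.00 total_interest=$2.00
After 4 (year_end (apply 8% annual interest)): balance=$704.16 total_interest=$54.16
After 5 (deposit($50)): balance=$754.16 total_interest=$54.16
After 6 (deposit($50)): balance=$804.16 total_interest=$54.16
After 7 (deposit($50)): balance=$854.16 total_interest=$54.16
After 8 (month_end (apply 2% monthly interest)): balance=$871.24 total_interest=$71.24
After 9 (deposit($200)): balance=$1071.24 total_interest=$71.24
After 10 (year_end (apply 8% annual interest)): balance=$1156.93 total_interest=$156.93
After 11 (month_end (apply 2% monthly interest)): balance=$1180.06 total_interest=$180.06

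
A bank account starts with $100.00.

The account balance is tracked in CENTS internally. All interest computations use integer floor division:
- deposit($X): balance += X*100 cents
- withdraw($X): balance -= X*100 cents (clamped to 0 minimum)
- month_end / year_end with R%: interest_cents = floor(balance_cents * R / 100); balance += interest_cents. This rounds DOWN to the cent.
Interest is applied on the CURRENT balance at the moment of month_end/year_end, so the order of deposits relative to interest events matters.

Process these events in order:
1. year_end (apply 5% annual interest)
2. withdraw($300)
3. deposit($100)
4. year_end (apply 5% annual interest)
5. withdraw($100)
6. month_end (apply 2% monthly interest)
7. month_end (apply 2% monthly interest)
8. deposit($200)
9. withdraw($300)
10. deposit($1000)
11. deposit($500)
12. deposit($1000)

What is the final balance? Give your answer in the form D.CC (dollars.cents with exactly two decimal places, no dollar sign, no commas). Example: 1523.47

Answer: 2500.00

Derivation:
After 1 (year_end (apply 5% annual interest)): balance=$105.00 total_interest=$5.00
After 2 (withdraw($300)): balance=$0.00 total_interest=$5.00
After 3 (deposit($100)): balance=$100.00 total_interest=$5.00
After 4 (year_end (apply 5% annual interest)): balance=$105.00 total_interest=$10.00
After 5 (withdraw($100)): balance=$5.00 total_interest=$10.00
After 6 (month_end (apply 2% monthly interest)): balance=$5.10 total_interest=$10.10
After 7 (month_end (apply 2% monthly interest)): balance=$5.20 total_interest=$10.20
After 8 (deposit($200)): balance=$205.20 total_interest=$10.20
After 9 (withdraw($300)): balance=$0.00 total_interest=$10.20
After 10 (deposit($1000)): balance=$1000.00 total_interest=$10.20
After 11 (deposit($500)): balance=$1500.00 total_interest=$10.20
After 12 (deposit($1000)): balance=$2500.00 total_interest=$10.20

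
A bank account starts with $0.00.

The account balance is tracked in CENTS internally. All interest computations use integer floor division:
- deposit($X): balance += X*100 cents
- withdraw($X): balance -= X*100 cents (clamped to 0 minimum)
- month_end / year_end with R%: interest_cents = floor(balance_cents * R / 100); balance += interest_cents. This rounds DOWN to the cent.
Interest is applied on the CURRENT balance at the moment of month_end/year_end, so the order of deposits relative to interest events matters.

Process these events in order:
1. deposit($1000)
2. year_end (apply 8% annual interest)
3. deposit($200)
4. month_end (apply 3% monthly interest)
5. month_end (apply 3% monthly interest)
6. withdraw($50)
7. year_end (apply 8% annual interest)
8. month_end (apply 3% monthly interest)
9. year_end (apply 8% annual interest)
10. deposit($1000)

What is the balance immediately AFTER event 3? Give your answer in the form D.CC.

After 1 (deposit($1000)): balance=$1000.00 total_interest=$0.00
After 2 (year_end (apply 8% annual interest)): balance=$1080.00 total_interest=$80.00
After 3 (deposit($200)): balance=$1280.00 total_interest=$80.00

Answer: 1280.00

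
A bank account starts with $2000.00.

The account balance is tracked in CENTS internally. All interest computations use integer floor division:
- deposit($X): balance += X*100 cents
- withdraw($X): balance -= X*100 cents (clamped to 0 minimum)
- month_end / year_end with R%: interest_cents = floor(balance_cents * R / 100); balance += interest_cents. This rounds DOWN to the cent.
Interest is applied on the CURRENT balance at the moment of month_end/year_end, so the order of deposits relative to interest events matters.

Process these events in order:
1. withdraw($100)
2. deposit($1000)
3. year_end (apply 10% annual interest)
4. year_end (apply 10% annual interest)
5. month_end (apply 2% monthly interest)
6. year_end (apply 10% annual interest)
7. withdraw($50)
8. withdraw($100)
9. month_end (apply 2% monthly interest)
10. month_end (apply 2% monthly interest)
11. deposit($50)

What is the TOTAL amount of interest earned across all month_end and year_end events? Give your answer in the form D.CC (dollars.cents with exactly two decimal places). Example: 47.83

After 1 (withdraw($100)): balance=$1900.00 total_interest=$0.00
After 2 (deposit($1000)): balance=$2900.00 total_interest=$0.00
After 3 (year_end (apply 10% annual interest)): balance=$3190.00 total_interest=$290.00
After 4 (year_end (apply 10% annual interest)): balance=$3509.00 total_interest=$609.00
After 5 (month_end (apply 2% monthly interest)): balance=$3579.18 total_interest=$679.18
After 6 (year_end (apply 10% annual interest)): balance=$3937.09 total_interest=$1037.09
After 7 (withdraw($50)): balance=$3887.09 total_interest=$1037.09
After 8 (withdraw($100)): balance=$3787.09 total_interest=$1037.09
After 9 (month_end (apply 2% monthly interest)): balance=$3862.83 total_interest=$1112.83
After 10 (month_end (apply 2% monthly interest)): balance=$3940.08 total_interest=$1190.08
After 11 (deposit($50)): balance=$3990.08 total_interest=$1190.08

Answer: 1190.08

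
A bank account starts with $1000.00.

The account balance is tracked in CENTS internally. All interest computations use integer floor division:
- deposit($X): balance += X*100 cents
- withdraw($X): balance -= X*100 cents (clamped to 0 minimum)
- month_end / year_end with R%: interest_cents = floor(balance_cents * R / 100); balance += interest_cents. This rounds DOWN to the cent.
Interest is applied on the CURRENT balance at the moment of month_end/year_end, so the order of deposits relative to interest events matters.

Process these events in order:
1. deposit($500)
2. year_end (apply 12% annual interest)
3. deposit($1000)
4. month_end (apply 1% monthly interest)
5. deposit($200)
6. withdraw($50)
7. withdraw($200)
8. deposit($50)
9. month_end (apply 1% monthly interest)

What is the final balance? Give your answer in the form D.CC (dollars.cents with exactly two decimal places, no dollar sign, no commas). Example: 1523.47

Answer: 2733.86

Derivation:
After 1 (deposit($500)): balance=$1500.00 total_interest=$0.00
After 2 (year_end (apply 12% annual interest)): balance=$1680.00 total_interest=$180.00
After 3 (deposit($1000)): balance=$2680.00 total_interest=$180.00
After 4 (month_end (apply 1% monthly interest)): balance=$2706.80 total_interest=$206.80
After 5 (deposit($200)): balance=$2906.80 total_interest=$206.80
After 6 (withdraw($50)): balance=$2856.80 total_interest=$206.80
After 7 (withdraw($200)): balance=$2656.80 total_interest=$206.80
After 8 (deposit($50)): balance=$2706.80 total_interest=$206.80
After 9 (month_end (apply 1% monthly interest)): balance=$2733.86 total_interest=$233.86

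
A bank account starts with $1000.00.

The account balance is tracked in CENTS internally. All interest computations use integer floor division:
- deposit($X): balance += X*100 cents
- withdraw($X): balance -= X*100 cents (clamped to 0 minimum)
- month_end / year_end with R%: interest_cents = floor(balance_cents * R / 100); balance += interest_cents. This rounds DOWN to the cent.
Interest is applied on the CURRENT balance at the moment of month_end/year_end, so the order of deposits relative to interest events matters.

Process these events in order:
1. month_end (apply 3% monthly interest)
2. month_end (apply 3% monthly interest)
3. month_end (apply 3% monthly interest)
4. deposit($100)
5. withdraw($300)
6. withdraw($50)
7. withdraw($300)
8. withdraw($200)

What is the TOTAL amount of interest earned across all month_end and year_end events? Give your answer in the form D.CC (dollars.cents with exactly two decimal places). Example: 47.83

After 1 (month_end (apply 3% monthly interest)): balance=$1030.00 total_interest=$30.00
After 2 (month_end (apply 3% monthly interest)): balance=$1060.90 total_interest=$60.90
After 3 (month_end (apply 3% monthly interest)): balance=$1092.72 total_interest=$92.72
After 4 (deposit($100)): balance=$1192.72 total_interest=$92.72
After 5 (withdraw($300)): balance=$892.72 total_interest=$92.72
After 6 (withdraw($50)): balance=$842.72 total_interest=$92.72
After 7 (withdraw($300)): balance=$542.72 total_interest=$92.72
After 8 (withdraw($200)): balance=$342.72 total_interest=$92.72

Answer: 92.72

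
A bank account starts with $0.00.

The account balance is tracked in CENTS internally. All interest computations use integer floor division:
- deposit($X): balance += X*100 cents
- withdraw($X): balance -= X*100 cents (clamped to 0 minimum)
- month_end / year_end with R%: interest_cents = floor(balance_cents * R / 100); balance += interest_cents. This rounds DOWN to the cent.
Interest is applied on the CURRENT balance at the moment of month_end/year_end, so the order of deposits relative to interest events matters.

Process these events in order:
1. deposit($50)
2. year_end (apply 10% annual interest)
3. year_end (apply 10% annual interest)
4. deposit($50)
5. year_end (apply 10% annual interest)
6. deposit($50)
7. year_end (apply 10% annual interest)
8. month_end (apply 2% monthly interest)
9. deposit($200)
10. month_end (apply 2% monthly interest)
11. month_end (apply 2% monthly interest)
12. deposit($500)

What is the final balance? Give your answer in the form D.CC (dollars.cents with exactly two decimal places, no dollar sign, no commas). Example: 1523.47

After 1 (deposit($50)): balance=$50.00 total_interest=$0.00
After 2 (year_end (apply 10% annual interest)): balance=$55.00 total_interest=$5.00
After 3 (year_end (apply 10% annual interest)): balance=$60.50 total_interest=$10.50
After 4 (deposit($50)): balance=$110.50 total_interest=$10.50
After 5 (year_end (apply 10% annual interest)): balance=$121.55 total_interest=$21.55
After 6 (deposit($50)): balance=$171.55 total_interest=$21.55
After 7 (year_end (apply 10% annual interest)): balance=$188.70 total_interest=$38.70
After 8 (month_end (apply 2% monthly interest)): balance=$192.47 total_interest=$42.47
After 9 (deposit($200)): balance=$392.47 total_interest=$42.47
After 10 (month_end (apply 2% monthly interest)): balance=$400.31 total_interest=$50.31
After 11 (month_end (apply 2% monthly interest)): balance=$408.31 total_interest=$58.31
After 12 (deposit($500)): balance=$908.31 total_interest=$58.31

Answer: 908.31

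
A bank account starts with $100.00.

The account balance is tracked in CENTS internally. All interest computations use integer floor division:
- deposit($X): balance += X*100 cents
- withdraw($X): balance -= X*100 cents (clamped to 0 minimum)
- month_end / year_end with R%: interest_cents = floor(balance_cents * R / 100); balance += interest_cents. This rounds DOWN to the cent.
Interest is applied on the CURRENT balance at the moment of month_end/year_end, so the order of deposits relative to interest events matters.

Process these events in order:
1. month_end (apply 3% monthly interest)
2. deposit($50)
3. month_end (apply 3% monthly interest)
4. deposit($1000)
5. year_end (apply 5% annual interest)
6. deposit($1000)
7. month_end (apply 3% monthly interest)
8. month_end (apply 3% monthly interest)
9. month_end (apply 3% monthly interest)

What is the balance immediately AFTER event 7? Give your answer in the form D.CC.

Answer: 2281.92

Derivation:
After 1 (month_end (apply 3% monthly interest)): balance=$103.00 total_interest=$3.00
After 2 (deposit($50)): balance=$153.00 total_interest=$3.00
After 3 (month_end (apply 3% monthly interest)): balance=$157.59 total_interest=$7.59
After 4 (deposit($1000)): balance=$1157.59 total_interest=$7.59
After 5 (year_end (apply 5% annual interest)): balance=$1215.46 total_interest=$65.46
After 6 (deposit($1000)): balance=$2215.46 total_interest=$65.46
After 7 (month_end (apply 3% monthly interest)): balance=$2281.92 total_interest=$131.92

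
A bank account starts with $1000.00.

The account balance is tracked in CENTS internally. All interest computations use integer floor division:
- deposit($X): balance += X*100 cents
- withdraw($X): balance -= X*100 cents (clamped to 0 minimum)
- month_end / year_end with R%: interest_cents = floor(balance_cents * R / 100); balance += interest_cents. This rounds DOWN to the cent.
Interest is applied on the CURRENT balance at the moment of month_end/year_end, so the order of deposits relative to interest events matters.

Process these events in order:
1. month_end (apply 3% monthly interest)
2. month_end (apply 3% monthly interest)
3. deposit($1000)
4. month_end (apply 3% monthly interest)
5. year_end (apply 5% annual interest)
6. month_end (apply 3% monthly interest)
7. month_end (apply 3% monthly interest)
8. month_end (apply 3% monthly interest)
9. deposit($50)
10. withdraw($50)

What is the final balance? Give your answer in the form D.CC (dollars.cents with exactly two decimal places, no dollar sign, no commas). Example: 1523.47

Answer: 2435.51

Derivation:
After 1 (month_end (apply 3% monthly interest)): balance=$1030.00 total_interest=$30.00
After 2 (month_end (apply 3% monthly interest)): balance=$1060.90 total_interest=$60.90
After 3 (deposit($1000)): balance=$2060.90 total_interest=$60.90
After 4 (month_end (apply 3% monthly interest)): balance=$2122.72 total_interest=$122.72
After 5 (year_end (apply 5% annual interest)): balance=$2228.85 total_interest=$228.85
After 6 (month_end (apply 3% monthly interest)): balance=$2295.71 total_interest=$295.71
After 7 (month_end (apply 3% monthly interest)): balance=$2364.58 total_interest=$364.58
After 8 (month_end (apply 3% monthly interest)): balance=$2435.51 total_interest=$435.51
After 9 (deposit($50)): balance=$2485.51 total_interest=$435.51
After 10 (withdraw($50)): balance=$2435.51 total_interest=$435.51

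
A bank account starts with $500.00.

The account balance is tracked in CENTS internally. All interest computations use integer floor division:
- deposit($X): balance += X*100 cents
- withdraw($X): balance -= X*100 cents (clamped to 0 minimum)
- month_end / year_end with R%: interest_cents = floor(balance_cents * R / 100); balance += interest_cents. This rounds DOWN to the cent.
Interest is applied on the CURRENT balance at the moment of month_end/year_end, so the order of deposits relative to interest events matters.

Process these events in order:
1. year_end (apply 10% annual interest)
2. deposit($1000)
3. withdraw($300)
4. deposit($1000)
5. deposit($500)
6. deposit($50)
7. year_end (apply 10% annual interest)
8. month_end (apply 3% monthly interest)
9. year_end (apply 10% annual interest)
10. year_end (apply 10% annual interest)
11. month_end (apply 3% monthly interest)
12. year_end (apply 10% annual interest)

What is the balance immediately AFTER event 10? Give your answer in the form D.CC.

Answer: 3838.60

Derivation:
After 1 (year_end (apply 10% annual interest)): balance=$550.00 total_interest=$50.00
After 2 (deposit($1000)): balance=$1550.00 total_interest=$50.00
After 3 (withdraw($300)): balance=$1250.00 total_interest=$50.00
After 4 (deposit($1000)): balance=$2250.00 total_interest=$50.00
After 5 (deposit($500)): balance=$2750.00 total_interest=$50.00
After 6 (deposit($50)): balance=$2800.00 total_interest=$50.00
After 7 (year_end (apply 10% annual interest)): balance=$3080.00 total_interest=$330.00
After 8 (month_end (apply 3% monthly interest)): balance=$3172.40 total_interest=$422.40
After 9 (year_end (apply 10% annual interest)): balance=$3489.64 total_interest=$739.64
After 10 (year_end (apply 10% annual interest)): balance=$3838.60 total_interest=$1088.60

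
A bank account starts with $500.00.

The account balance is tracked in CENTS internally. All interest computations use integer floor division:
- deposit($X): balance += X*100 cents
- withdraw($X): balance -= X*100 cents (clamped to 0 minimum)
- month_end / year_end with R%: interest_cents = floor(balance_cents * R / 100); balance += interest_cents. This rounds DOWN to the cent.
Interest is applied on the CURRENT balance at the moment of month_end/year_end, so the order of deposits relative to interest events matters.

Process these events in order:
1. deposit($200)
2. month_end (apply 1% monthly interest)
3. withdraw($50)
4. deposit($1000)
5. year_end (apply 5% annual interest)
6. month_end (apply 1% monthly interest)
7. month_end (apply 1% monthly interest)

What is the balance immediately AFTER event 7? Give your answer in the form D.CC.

Answer: 1774.81

Derivation:
After 1 (deposit($200)): balance=$700.00 total_interest=$0.00
After 2 (month_end (apply 1% monthly interest)): balance=$707.00 total_interest=$7.00
After 3 (withdraw($50)): balance=$657.00 total_interest=$7.00
After 4 (deposit($1000)): balance=$1657.00 total_interest=$7.00
After 5 (year_end (apply 5% annual interest)): balance=$1739.85 total_interest=$89.85
After 6 (month_end (apply 1% monthly interest)): balance=$1757.24 total_interest=$107.24
After 7 (month_end (apply 1% monthly interest)): balance=$1774.81 total_interest=$124.81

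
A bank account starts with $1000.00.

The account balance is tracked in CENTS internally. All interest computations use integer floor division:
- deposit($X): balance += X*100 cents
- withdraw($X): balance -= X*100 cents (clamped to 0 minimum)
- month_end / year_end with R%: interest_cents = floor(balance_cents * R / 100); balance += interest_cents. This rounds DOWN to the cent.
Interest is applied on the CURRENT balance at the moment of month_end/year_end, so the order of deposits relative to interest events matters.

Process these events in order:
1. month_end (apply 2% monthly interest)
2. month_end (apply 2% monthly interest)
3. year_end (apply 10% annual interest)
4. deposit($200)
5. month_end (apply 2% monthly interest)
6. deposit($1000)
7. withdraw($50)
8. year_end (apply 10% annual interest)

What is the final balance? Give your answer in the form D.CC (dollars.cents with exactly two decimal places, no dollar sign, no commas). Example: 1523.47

Answer: 2553.45

Derivation:
After 1 (month_end (apply 2% monthly interest)): balance=$1020.00 total_interest=$20.00
After 2 (month_end (apply 2% monthly interest)): balance=$1040.40 total_interest=$40.40
After 3 (year_end (apply 10% annual interest)): balance=$1144.44 total_interest=$144.44
After 4 (deposit($200)): balance=$1344.44 total_interest=$144.44
After 5 (month_end (apply 2% monthly interest)): balance=$1371.32 total_interest=$171.32
After 6 (deposit($1000)): balance=$2371.32 total_interest=$171.32
After 7 (withdraw($50)): balance=$2321.32 total_interest=$171.32
After 8 (year_end (apply 10% annual interest)): balance=$2553.45 total_interest=$403.45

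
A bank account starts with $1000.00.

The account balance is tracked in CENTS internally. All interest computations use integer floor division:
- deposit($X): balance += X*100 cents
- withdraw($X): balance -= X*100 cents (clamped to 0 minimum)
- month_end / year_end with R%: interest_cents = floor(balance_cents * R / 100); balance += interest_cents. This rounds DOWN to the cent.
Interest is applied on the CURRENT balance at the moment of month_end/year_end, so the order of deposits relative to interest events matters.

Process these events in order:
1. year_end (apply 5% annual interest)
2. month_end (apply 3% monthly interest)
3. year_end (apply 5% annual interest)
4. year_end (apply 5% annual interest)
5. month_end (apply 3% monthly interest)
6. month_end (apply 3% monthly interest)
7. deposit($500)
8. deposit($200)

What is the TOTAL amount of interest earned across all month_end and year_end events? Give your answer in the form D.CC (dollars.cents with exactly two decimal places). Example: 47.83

Answer: 264.95

Derivation:
After 1 (year_end (apply 5% annual interest)): balance=$1050.00 total_interest=$50.00
After 2 (month_end (apply 3% monthly interest)): balance=$1081.50 total_interest=$81.50
After 3 (year_end (apply 5% annual interest)): balance=$1135.57 total_interest=$135.57
After 4 (year_end (apply 5% annual interest)): balance=$1192.34 total_interest=$192.34
After 5 (month_end (apply 3% monthly interest)): balance=$1228.11 total_interest=$228.11
After 6 (month_end (apply 3% monthly interest)): balance=$1264.95 total_interest=$264.95
After 7 (deposit($500)): balance=$1764.95 total_interest=$264.95
After 8 (deposit($200)): balance=$1964.95 total_interest=$264.95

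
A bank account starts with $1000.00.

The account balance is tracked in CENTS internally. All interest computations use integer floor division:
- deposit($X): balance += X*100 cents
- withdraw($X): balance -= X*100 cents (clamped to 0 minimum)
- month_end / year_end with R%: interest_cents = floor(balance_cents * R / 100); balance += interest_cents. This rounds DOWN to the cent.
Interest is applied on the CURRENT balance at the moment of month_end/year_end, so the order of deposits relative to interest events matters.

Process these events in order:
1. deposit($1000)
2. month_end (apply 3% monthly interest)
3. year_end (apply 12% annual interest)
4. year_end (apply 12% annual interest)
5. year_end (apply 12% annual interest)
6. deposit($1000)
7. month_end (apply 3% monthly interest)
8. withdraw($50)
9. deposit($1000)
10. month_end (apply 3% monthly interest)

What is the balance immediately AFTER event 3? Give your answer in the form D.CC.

Answer: 2307.20

Derivation:
After 1 (deposit($1000)): balance=$2000.00 total_interest=$0.00
After 2 (month_end (apply 3% monthly interest)): balance=$2060.00 total_interest=$60.00
After 3 (year_end (apply 12% annual interest)): balance=$2307.20 total_interest=$307.20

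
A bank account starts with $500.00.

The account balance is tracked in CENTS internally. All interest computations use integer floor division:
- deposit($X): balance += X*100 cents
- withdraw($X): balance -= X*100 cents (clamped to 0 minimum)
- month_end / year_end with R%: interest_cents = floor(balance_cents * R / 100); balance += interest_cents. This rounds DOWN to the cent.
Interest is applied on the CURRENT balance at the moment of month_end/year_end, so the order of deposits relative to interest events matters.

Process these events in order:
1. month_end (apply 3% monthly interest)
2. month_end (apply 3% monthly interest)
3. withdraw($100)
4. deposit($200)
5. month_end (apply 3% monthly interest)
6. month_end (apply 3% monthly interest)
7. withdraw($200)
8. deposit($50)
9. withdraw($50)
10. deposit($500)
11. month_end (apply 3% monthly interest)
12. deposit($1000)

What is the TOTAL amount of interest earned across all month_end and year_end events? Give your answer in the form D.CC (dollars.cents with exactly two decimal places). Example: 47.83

After 1 (month_end (apply 3% monthly interest)): balance=$515.00 total_interest=$15.00
After 2 (month_end (apply 3% monthly interest)): balance=$530.45 total_interest=$30.45
After 3 (withdraw($100)): balance=$430.45 total_interest=$30.45
After 4 (deposit($200)): balance=$630.45 total_interest=$30.45
After 5 (month_end (apply 3% monthly interest)): balance=$649.36 total_interest=$49.36
After 6 (month_end (apply 3% monthly interest)): balance=$668.84 total_interest=$68.84
After 7 (withdraw($200)): balance=$468.84 total_interest=$68.84
After 8 (deposit($50)): balance=$518.84 total_interest=$68.84
After 9 (withdraw($50)): balance=$468.84 total_interest=$68.84
After 10 (deposit($500)): balance=$968.84 total_interest=$68.84
After 11 (month_end (apply 3% monthly interest)): balance=$997.90 total_interest=$97.90
After 12 (deposit($1000)): balance=$1997.90 total_interest=$97.90

Answer: 97.90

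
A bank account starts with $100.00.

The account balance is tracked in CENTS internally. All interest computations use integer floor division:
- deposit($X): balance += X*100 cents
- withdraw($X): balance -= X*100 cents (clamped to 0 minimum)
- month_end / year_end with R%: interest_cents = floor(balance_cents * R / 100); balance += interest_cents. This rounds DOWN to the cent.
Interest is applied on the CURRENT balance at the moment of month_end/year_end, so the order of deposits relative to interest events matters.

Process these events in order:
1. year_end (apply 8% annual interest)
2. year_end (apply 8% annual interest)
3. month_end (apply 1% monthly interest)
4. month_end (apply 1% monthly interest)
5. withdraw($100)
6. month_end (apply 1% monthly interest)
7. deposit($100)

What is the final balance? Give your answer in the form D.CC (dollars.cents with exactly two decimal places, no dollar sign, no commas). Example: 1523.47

After 1 (year_end (apply 8% annual interest)): balance=$108.00 total_interest=$8.00
After 2 (year_end (apply 8% annual interest)): balance=$116.64 total_interest=$16.64
After 3 (month_end (apply 1% monthly interest)): balance=$117.80 total_interest=$17.80
After 4 (month_end (apply 1% monthly interest)): balance=$118.97 total_interest=$18.97
After 5 (withdraw($100)): balance=$18.97 total_interest=$18.97
After 6 (month_end (apply 1% monthly interest)): balance=$19.15 total_interest=$19.15
After 7 (deposit($100)): balance=$119.15 total_interest=$19.15

Answer: 119.15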